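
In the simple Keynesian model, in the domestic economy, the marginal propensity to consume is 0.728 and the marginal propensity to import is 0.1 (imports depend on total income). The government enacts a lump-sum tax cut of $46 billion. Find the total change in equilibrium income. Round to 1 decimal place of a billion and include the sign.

A lump-sum tax change of −$46 billion shifts disposable income by +$46 billion; first-round consumption changes by −c × ΔT = −0.728 × (−$46 billion) = +$33.488 billion.
Expenditure multiplier = 1/(1 − c + m) = 1/(1 − 0.728 + 0.1) = 1/0.372 ≈ 2.688.
The tax multiplier is −c × k ≈ −1.957, so ΔY = k × (−c·ΔT) = (+$33.488 billion) / 0.372 ≈ +$90 billion.

+$90.0 billion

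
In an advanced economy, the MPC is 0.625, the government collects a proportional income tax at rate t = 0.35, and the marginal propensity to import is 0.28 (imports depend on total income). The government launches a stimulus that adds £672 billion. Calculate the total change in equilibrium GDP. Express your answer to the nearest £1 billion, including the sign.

Spending multiplier = 1/(1 − c(1−t) + m) = 1/(1 − 0.625×0.65 + 0.28) = 1/0.87375 ≈ 1.144.
ΔY = k × ΔG = (+£672 billion) / 0.87375 ≈ +£769 billion.

+£769 billion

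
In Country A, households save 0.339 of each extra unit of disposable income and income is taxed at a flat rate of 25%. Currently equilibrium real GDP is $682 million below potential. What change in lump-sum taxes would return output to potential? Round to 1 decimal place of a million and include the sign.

MPC = 1 − MPS = 1 − 0.339 = 0.661.
Spending multiplier = 1/(1 − c(1−t)) = 1/(1 − 0.661×0.75) = 1/0.50425 ≈ 1.983.
Tax multiplier = −c·k = −0.661/0.50425 ≈ −1.311. Need ΔY = +$682 million, so ΔT = ΔY/(−c·k) = −(+$682 million) × 0.50425 / 0.661 ≈ −$520.3 million.
The government should cut lump-sum taxes by $520.3 million.

−$520.3 million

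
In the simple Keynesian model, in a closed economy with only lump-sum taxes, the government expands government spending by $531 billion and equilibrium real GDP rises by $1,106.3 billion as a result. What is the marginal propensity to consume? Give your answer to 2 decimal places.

0.52

Implied spending multiplier k = ΔY/ΔG = 1,106.3/531 ≈ 2.0834.
Since k = 1/(1 − MPC), MPC = 1 − 1/k = 1 − ΔG/ΔY = 1 − 531/1,106.3 ≈ 0.52.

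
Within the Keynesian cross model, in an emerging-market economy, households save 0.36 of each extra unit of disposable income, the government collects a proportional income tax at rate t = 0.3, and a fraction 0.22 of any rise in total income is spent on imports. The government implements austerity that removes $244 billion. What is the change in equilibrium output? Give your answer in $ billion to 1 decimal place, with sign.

−$316.1 billion

MPC = 1 − MPS = 1 − 0.36 = 0.64.
Expenditure multiplier = 1/(1 − c(1−t) + m) = 1/(1 − 0.64×0.7 + 0.22) = 1/0.772 ≈ 1.295.
ΔY = k × ΔG = (−$244 billion) / 0.772 ≈ −$316.1 billion.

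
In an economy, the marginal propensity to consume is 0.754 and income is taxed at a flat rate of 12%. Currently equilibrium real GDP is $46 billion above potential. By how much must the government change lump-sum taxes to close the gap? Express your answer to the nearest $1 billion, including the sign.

Spending multiplier = 1/(1 − c(1−t)) = 1/(1 − 0.754×0.88) = 1/0.33648 ≈ 2.972.
Tax multiplier = −c·k = −0.754/0.33648 ≈ −2.241. Need ΔY = −$46 billion, so ΔT = ΔY/(−c·k) = −(−$46 billion) × 0.33648 / 0.754 ≈ +$21 billion.
The government should raise lump-sum taxes by $21 billion.

+$21 billion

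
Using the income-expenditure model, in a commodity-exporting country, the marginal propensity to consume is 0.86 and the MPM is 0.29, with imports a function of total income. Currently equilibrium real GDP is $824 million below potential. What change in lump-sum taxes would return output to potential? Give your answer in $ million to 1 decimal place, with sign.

−$412.0 million

Spending multiplier = 1/(1 − c + m) = 1/(1 − 0.86 + 0.29) = 1/0.43 ≈ 2.326.
Tax multiplier = −c·k = −0.86/0.43 = −2. Need ΔY = +$824 million, so ΔT = ΔY/(−c·k) = −(+$824 million) × 0.43 / 0.86 = −$412 million.
The government should cut lump-sum taxes by $412 million.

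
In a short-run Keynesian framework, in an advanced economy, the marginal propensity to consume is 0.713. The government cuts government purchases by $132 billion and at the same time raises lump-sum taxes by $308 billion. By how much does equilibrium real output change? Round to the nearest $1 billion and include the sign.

Expenditure multiplier = 1/(1 − MPC) = 1/(1 − 0.713) = 1/0.287 ≈ 3.484.
ΔG contributes k·ΔG = (−$132 billion) / 0.287 ≈ −$459.9 billion.
ΔT of +$308 billion changes first-round spending by −c·ΔT = −$219.604 billion, contributing k·(−c·ΔT) = (−$219.604 billion) / 0.287 ≈ −$765.2 billion.
Net ΔY = k(ΔG − c·ΔT) = (−$351.604 billion) / 0.287 ≈ −$1,225 billion.

−$1,225 billion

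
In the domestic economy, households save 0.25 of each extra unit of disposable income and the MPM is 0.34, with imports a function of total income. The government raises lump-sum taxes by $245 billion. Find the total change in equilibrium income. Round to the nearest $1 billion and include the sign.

−$311 billion

MPC = 1 − MPS = 1 − 0.25 = 0.75.
A lump-sum tax change of +$245 billion shifts disposable income by −$245 billion; first-round consumption changes by −c × ΔT = −0.75 × (+$245 billion) = −$183.75 billion.
Expenditure multiplier = 1/(1 − c + m) = 1/(1 − 0.75 + 0.34) = 1/0.59 ≈ 1.695.
The tax multiplier is −c × k ≈ −1.271, so ΔY = k × (−c·ΔT) = (−$183.75 billion) / 0.59 ≈ −$311 billion.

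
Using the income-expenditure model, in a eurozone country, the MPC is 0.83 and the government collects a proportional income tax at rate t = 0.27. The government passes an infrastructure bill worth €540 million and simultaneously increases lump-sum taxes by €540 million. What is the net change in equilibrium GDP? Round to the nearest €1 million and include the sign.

+€233 million

Expenditure multiplier = 1/(1 − c(1−t)) = 1/(1 − 0.83×0.73) = 1/0.3941 ≈ 2.537.
ΔG contributes k·ΔG = (+€540 million) / 0.3941 ≈ +€1,370.2 million.
ΔT of +€540 million changes first-round spending by −c·ΔT = −€448.2 million, contributing k·(−c·ΔT) = (−€448.2 million) / 0.3941 ≈ −€1,137.3 million.
Net ΔY = k(ΔG − c·ΔT) = (+€91.8 million) / 0.3941 ≈ +€233 million.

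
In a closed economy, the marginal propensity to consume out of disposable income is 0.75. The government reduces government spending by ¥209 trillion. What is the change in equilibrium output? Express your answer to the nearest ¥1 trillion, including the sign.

Spending multiplier = 1/(1 − MPC) = 1/(1 − 0.75) = 1/0.25 = 4.
ΔY = k × ΔG = (−¥209 trillion) / 0.25 = −¥836 trillion.

−¥836 trillion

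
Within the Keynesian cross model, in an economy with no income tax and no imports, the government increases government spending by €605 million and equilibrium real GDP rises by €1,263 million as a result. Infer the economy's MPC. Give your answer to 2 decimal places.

Implied spending multiplier k = ΔY/ΔG = 1,263/605 ≈ 2.0876.
Since k = 1/(1 − MPC), MPC = 1 − 1/k = 1 − ΔG/ΔY = 1 − 605/1,263 ≈ 0.52.

0.52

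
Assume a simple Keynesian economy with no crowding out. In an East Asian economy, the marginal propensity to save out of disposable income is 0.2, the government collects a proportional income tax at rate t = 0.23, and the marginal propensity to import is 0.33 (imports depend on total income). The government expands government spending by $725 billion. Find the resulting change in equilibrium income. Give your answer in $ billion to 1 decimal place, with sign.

+$1,015.4 billion

MPC = 1 − MPS = 1 − 0.2 = 0.8.
Government-spending multiplier = 1/(1 − c(1−t) + m) = 1/(1 − 0.8×0.77 + 0.33) = 1/0.714 ≈ 1.401.
ΔY = k × ΔG = (+$725 billion) / 0.714 ≈ +$1,015.4 billion.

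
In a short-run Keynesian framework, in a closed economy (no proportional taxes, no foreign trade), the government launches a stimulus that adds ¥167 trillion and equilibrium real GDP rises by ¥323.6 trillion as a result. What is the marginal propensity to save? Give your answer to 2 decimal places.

0.52

Implied spending multiplier k = ΔY/ΔG = 323.6/167 ≈ 1.9377.
Since k = 1/(1 − MPC), MPC = 1 − 1/k = 1 − ΔG/ΔY = 1 − 167/323.6 ≈ 0.48.
MPS = 1 − MPC = 0.52.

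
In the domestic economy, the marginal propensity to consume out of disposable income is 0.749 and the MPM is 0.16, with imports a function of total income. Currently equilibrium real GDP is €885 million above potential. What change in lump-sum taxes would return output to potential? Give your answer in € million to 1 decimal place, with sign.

+€485.6 million

Spending multiplier = 1/(1 − c + m) = 1/(1 − 0.749 + 0.16) = 1/0.411 ≈ 2.433.
Tax multiplier = −c·k = −0.749/0.411 ≈ −1.822. Need ΔY = −€885 million, so ΔT = ΔY/(−c·k) = −(−€885 million) × 0.411 / 0.749 ≈ +€485.6 million.
The government should raise lump-sum taxes by €485.6 million.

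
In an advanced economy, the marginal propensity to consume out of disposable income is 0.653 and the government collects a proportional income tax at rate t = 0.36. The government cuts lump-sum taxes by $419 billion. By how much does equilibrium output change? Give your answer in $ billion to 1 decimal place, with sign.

+$470.1 billion

A lump-sum tax change of −$419 billion shifts disposable income by +$419 billion; first-round consumption changes by −c × ΔT = −0.653 × (−$419 billion) = +$273.607 billion.
Expenditure multiplier = 1/(1 − c(1−t)) = 1/(1 − 0.653×0.64) = 1/0.58208 ≈ 1.718.
The tax multiplier is −c × k ≈ −1.122, so ΔY = k × (−c·ΔT) = (+$273.607 billion) / 0.58208 ≈ +$470.1 billion.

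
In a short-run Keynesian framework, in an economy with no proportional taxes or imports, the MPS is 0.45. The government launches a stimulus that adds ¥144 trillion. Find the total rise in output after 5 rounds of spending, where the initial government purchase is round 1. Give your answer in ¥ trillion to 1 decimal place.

¥303.9 trillion

MPC = 1 − MPS = 1 − 0.45 = 0.55.
Round 1 adds ΔG = ¥144 trillion; each later round is MPC = 0.55 times the previous.
After 5 rounds: 144 + 79.2 + 43.56 + 23.958 + 13.1769 = ΔG·(1 − c^5)/(1 − c) = 144 × (1 − 0.0503284375)/0.45 ≈ ¥303.9 trillion.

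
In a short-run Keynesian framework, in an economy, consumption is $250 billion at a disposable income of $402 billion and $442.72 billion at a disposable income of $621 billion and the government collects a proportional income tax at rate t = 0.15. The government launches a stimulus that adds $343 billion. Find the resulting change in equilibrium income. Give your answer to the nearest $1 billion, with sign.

+$1,361 billion

MPC = ΔC/ΔYd = (442.72 − 250)/(621 − 402) = 192.72/219 = 0.88.
Expenditure multiplier = 1/(1 − c(1−t)) = 1/(1 − 0.88×0.85) = 1/0.252 ≈ 3.968.
ΔY = k × ΔG = (+$343 billion) / 0.252 ≈ +$1,361 billion.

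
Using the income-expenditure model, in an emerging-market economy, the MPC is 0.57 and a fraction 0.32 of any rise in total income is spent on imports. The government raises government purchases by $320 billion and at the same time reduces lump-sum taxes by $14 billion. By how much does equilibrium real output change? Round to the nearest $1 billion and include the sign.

+$437 billion

Expenditure multiplier = 1/(1 − c + m) = 1/(1 − 0.57 + 0.32) = 1/0.75 ≈ 1.333.
ΔG contributes k·ΔG = (+$320 billion) / 0.75 ≈ +$426.7 billion.
ΔT of −$14 billion changes first-round spending by −c·ΔT = +$7.98 billion, contributing k·(−c·ΔT) = (+$7.98 billion) / 0.75 ≈ +$10.6 billion.
Net ΔY = k(ΔG − c·ΔT) = (+$327.98 billion) / 0.75 ≈ +$437 billion.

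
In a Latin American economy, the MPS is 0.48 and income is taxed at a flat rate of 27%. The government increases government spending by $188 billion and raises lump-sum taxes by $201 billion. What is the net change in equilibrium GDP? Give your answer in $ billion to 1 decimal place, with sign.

+$134.6 billion

MPC = 1 − MPS = 1 − 0.48 = 0.52.
Expenditure multiplier = 1/(1 − c(1−t)) = 1/(1 − 0.52×0.73) = 1/0.6204 ≈ 1.612.
ΔG contributes k·ΔG = (+$188 billion) / 0.6204 ≈ +$303 billion.
ΔT of +$201 billion changes first-round spending by −c·ΔT = −$104.52 billion, contributing k·(−c·ΔT) = (−$104.52 billion) / 0.6204 ≈ −$168.5 billion.
Net ΔY = k(ΔG − c·ΔT) = (+$83.48 billion) / 0.6204 ≈ +$134.6 billion.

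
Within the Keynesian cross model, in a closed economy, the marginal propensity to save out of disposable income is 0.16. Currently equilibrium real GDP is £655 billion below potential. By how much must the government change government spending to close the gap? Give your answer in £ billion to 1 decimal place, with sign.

MPC = 1 − MPS = 1 − 0.16 = 0.84.
Spending multiplier = 1/(1 − MPC) = 1/(1 − 0.84) = 1/0.16 = 6.25.
Need ΔY = +£655 billion, so ΔG = ΔY/k = (+£655 billion) × 0.16 = +£104.8 billion.
The government should increase government spending by £104.8 billion.

+£104.8 billion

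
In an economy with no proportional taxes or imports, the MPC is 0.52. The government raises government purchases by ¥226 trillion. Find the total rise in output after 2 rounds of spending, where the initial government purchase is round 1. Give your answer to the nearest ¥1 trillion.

¥344 trillion

Round 1 adds ΔG = ¥226 trillion; each later round is MPC = 0.52 times the previous.
After 2 rounds: 226 + 117.52 = ΔG·(1 − c^2)/(1 − c) = 226 × (1 − 0.2704)/0.48 ≈ ¥344 trillion.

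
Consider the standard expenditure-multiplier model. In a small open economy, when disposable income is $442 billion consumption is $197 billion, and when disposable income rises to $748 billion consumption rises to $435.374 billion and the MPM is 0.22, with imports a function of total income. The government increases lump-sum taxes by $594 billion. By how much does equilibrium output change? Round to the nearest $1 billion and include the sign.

−$1,049 billion

MPC = ΔC/ΔYd = (435.374 − 197)/(748 − 442) = 238.374/306 = 0.779.
A lump-sum tax change of +$594 billion shifts disposable income by −$594 billion; first-round consumption changes by −c × ΔT = −0.779 × (+$594 billion) = −$462.726 billion.
Expenditure multiplier = 1/(1 − c + m) = 1/(1 − 0.779 + 0.22) = 1/0.441 ≈ 2.268.
The tax multiplier is −c × k ≈ −1.766, so ΔY = k × (−c·ΔT) = (−$462.726 billion) / 0.441 ≈ −$1,049 billion.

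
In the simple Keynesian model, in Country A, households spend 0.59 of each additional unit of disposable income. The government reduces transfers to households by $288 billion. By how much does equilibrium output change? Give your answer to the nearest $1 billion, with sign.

−$414 billion

The transfer change shifts disposable income by −$288 billion, so first-round consumption changes by c·ΔTR = 0.59 × (−$288 billion) = −$169.92 billion.
Expenditure multiplier = 1/(1 − MPC) = 1/(1 − 0.59) = 1/0.41 ≈ 2.439.
The transfer multiplier is c × k ≈ 1.439, so ΔY = k × (c·ΔTR) = (−$169.92 billion) / 0.41 ≈ −$414 billion.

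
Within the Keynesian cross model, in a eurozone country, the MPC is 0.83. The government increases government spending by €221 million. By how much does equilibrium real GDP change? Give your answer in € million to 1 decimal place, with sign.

+€1,300.0 million

Government-spending multiplier = 1/(1 − MPC) = 1/(1 − 0.83) = 1/0.17 ≈ 5.882.
ΔY = k × ΔG = (+€221 million) / 0.17 = +€1,300 million.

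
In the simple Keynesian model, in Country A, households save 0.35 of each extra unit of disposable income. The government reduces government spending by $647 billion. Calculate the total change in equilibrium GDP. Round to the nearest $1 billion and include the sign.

MPC = 1 − MPS = 1 − 0.35 = 0.65.
Spending multiplier = 1/(1 − MPC) = 1/(1 − 0.65) = 1/0.35 ≈ 2.857.
ΔY = k × ΔG = (−$647 billion) / 0.35 ≈ −$1,849 billion.

−$1,849 billion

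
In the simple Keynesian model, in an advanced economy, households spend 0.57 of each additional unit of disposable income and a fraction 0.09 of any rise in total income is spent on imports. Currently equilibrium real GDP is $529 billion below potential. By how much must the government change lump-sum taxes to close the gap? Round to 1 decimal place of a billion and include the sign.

Spending multiplier = 1/(1 − c + m) = 1/(1 − 0.57 + 0.09) = 1/0.52 ≈ 1.923.
Tax multiplier = −c·k = −0.57/0.52 ≈ −1.096. Need ΔY = +$529 billion, so ΔT = ΔY/(−c·k) = −(+$529 billion) × 0.52 / 0.57 ≈ −$482.6 billion.
The government should cut lump-sum taxes by $482.6 billion.

−$482.6 billion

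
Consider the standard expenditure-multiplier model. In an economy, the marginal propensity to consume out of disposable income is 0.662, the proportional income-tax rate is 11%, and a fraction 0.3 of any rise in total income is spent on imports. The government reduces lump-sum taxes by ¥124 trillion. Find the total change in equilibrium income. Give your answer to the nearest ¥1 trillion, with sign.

+¥115 trillion

A lump-sum tax change of −¥124 trillion shifts disposable income by +¥124 trillion; first-round consumption changes by −c × ΔT = −0.662 × (−¥124 trillion) = +¥82.088 trillion.
Expenditure multiplier = 1/(1 − c(1−t) + m) = 1/(1 − 0.662×0.89 + 0.3) = 1/0.71082 ≈ 1.407.
The tax multiplier is −c × k ≈ −0.931, so ΔY = k × (−c·ΔT) = (+¥82.088 trillion) / 0.71082 ≈ +¥115 trillion.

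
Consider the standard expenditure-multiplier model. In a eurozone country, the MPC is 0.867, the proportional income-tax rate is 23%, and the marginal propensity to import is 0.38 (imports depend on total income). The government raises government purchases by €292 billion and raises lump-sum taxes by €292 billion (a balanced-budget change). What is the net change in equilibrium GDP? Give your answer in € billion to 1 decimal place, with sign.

Expenditure multiplier = 1/(1 − c(1−t) + m) = 1/(1 − 0.867×0.77 + 0.38) = 1/0.71241 ≈ 1.404.
ΔG contributes k·ΔG = (+€292 billion) / 0.71241 ≈ +€409.9 billion.
ΔT of +€292 billion changes first-round spending by −c·ΔT = −€253.164 billion, contributing k·(−c·ΔT) = (−€253.164 billion) / 0.71241 ≈ −€355.4 billion.
Net ΔY = k(ΔG − c·ΔT) = (+€38.836 billion) / 0.71241 ≈ +€54.5 billion.

+€54.5 billion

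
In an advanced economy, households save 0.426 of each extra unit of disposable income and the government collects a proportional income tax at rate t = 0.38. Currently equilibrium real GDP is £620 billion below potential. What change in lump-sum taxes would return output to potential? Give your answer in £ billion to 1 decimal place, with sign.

MPC = 1 − MPS = 1 − 0.426 = 0.574.
Spending multiplier = 1/(1 − c(1−t)) = 1/(1 − 0.574×0.62) = 1/0.64412 ≈ 1.553.
Tax multiplier = −c·k = −0.574/0.64412 ≈ −0.891. Need ΔY = +£620 billion, so ΔT = ΔY/(−c·k) = −(+£620 billion) × 0.64412 / 0.574 ≈ −£695.7 billion.
The government should cut lump-sum taxes by £695.7 billion.

−£695.7 billion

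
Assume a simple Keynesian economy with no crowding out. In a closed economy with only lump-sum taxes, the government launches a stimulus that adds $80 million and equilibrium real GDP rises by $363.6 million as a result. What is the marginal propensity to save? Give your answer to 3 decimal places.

Implied spending multiplier k = ΔY/ΔG = 363.6/80 = 4.545.
Since k = 1/(1 − MPC), MPC = 1 − 1/k = 1 − ΔG/ΔY = 1 − 80/363.6 ≈ 0.780.
MPS = 1 − MPC = 0.220.

0.220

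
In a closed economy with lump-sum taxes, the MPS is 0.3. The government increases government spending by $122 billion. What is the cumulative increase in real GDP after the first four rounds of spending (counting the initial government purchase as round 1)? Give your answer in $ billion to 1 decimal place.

MPC = 1 − MPS = 1 − 0.3 = 0.7.
Round 1 adds ΔG = $122 billion; each later round is MPC = 0.7 times the previous.
After 4 rounds: 122 + 85.4 + 59.78 + 41.846 = ΔG·(1 − c^4)/(1 − c) = 122 × (1 − 0.2401)/0.3 ≈ $309 billion.

$309.0 billion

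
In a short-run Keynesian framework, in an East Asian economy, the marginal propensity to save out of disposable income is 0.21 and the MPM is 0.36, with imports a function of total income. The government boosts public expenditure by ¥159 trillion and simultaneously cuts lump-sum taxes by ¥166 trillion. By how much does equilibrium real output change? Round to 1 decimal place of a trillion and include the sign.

+¥509.0 trillion

MPC = 1 − MPS = 1 − 0.21 = 0.79.
Expenditure multiplier = 1/(1 − c + m) = 1/(1 − 0.79 + 0.36) = 1/0.57 ≈ 1.754.
ΔG contributes k·ΔG = (+¥159 trillion) / 0.57 ≈ +¥278.9 trillion.
ΔT of −¥166 trillion changes first-round spending by −c·ΔT = +¥131.14 trillion, contributing k·(−c·ΔT) = (+¥131.14 trillion) / 0.57 ≈ +¥230.1 trillion.
Net ΔY = k(ΔG − c·ΔT) = (+¥290.14 trillion) / 0.57 ≈ +¥509 trillion.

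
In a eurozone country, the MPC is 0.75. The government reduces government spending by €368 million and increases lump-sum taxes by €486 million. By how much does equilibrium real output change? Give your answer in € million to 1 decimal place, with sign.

Expenditure multiplier = 1/(1 − MPC) = 1/(1 − 0.75) = 1/0.25 = 4.
ΔG contributes k·ΔG = (−€368 million) / 0.25 = −€1,472 million.
ΔT of +€486 million changes first-round spending by −c·ΔT = −€364.5 million, contributing k·(−c·ΔT) = (−€364.5 million) / 0.25 = −€1,458 million.
Net ΔY = k(ΔG − c·ΔT) = (−€732.5 million) / 0.25 = −€2,930 million.

−€2,930.0 million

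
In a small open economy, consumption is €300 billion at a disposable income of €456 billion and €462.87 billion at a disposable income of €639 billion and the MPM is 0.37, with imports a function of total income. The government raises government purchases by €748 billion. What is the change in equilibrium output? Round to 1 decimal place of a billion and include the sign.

MPC = ΔC/ΔYd = (462.87 − 300)/(639 − 456) = 162.87/183 = 0.89.
Expenditure multiplier = 1/(1 − c + m) = 1/(1 − 0.89 + 0.37) = 1/0.48 ≈ 2.083.
ΔY = k × ΔG = (+€748 billion) / 0.48 ≈ +€1,558.3 billion.

+€1,558.3 billion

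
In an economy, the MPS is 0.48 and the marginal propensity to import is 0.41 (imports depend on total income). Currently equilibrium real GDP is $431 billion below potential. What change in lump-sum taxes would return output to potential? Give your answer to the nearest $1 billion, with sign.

MPC = 1 − MPS = 1 − 0.48 = 0.52.
Spending multiplier = 1/(1 − c + m) = 1/(1 − 0.52 + 0.41) = 1/0.89 ≈ 1.124.
Tax multiplier = −c·k = −0.52/0.89 ≈ −0.584. Need ΔY = +$431 billion, so ΔT = ΔY/(−c·k) = −(+$431 billion) × 0.89 / 0.52 ≈ −$738 billion.
The government should cut lump-sum taxes by $738 billion.

−$738 billion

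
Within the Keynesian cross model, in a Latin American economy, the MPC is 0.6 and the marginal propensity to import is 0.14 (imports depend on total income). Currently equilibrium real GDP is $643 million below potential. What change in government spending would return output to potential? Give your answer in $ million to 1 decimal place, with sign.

+$347.2 million

Spending multiplier = 1/(1 − c + m) = 1/(1 − 0.6 + 0.14) = 1/0.54 ≈ 1.852.
Need ΔY = +$643 million, so ΔG = ΔY/k = (+$643 million) × 0.54 ≈ +$347.2 million.
The government should increase government spending by $347.2 million.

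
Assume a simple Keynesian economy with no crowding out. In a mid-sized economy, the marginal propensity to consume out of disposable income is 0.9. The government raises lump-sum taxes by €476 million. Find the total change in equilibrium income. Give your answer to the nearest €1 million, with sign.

A lump-sum tax change of +€476 million shifts disposable income by −€476 million; first-round consumption changes by −c × ΔT = −0.9 × (+€476 million) = −€428.4 million.
Expenditure multiplier = 1/(1 − MPC) = 1/(1 − 0.9) = 1/0.1 = 10.
The tax multiplier is −c × k = −9, so ΔY = k × (−c·ΔT) = (−€428.4 million) / 0.1 = −€4,284 million.

−€4,284 million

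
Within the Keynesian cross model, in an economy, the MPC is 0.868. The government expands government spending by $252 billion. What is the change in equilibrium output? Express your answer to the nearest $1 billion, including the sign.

+$1,909 billion

Government-spending multiplier = 1/(1 − MPC) = 1/(1 − 0.868) = 1/0.132 ≈ 7.576.
ΔY = k × ΔG = (+$252 billion) / 0.132 ≈ +$1,909 billion.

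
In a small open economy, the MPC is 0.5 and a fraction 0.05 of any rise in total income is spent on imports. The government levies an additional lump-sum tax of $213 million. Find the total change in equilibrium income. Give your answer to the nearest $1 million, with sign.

−$194 million

A lump-sum tax change of +$213 million shifts disposable income by −$213 million; first-round consumption changes by −c × ΔT = −0.5 × (+$213 million) = −$106.5 million.
Expenditure multiplier = 1/(1 − c + m) = 1/(1 − 0.5 + 0.05) = 1/0.55 ≈ 1.818.
The tax multiplier is −c × k ≈ −0.909, so ΔY = k × (−c·ΔT) = (−$106.5 million) / 0.55 ≈ −$194 million.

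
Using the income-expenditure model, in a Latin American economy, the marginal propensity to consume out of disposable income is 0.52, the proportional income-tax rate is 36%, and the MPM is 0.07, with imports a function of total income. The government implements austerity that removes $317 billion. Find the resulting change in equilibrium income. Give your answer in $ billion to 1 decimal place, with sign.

−$430.0 billion

Expenditure multiplier = 1/(1 − c(1−t) + m) = 1/(1 − 0.52×0.64 + 0.07) = 1/0.7372 ≈ 1.356.
ΔY = k × ΔG = (−$317 billion) / 0.7372 ≈ −$430 billion.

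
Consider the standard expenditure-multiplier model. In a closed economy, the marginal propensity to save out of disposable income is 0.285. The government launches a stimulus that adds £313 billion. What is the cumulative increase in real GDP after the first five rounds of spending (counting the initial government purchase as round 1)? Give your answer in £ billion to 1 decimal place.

£893.0 billion

MPC = 1 − MPS = 1 − 0.285 = 0.715.
Round 1 adds ΔG = £313 billion; each later round is MPC = 0.715 times the previous.
After 5 rounds: 313 + 223.795 + 160.013425 + 114.409598875 + 81.802863195625 = ΔG·(1 − c^5)/(1 − c) = 313 × (1 − 0.186865965446875)/0.285 ≈ £893 billion.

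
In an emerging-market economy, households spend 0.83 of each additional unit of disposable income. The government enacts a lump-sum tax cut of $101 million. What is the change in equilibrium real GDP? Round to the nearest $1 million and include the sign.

A lump-sum tax change of −$101 million shifts disposable income by +$101 million; first-round consumption changes by −c × ΔT = −0.83 × (−$101 million) = +$83.83 million.
Expenditure multiplier = 1/(1 − MPC) = 1/(1 − 0.83) = 1/0.17 ≈ 5.882.
The tax multiplier is −c × k ≈ −4.882, so ΔY = k × (−c·ΔT) = (+$83.83 million) / 0.17 ≈ +$493 million.

+$493 million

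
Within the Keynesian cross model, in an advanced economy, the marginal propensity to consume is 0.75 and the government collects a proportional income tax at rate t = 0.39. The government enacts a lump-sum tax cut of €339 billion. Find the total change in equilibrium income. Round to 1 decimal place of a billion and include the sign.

+€468.7 billion

A lump-sum tax change of −€339 billion shifts disposable income by +€339 billion; first-round consumption changes by −c × ΔT = −0.75 × (−€339 billion) = +€254.25 billion.
Expenditure multiplier = 1/(1 − c(1−t)) = 1/(1 − 0.75×0.61) = 1/0.5425 ≈ 1.843.
The tax multiplier is −c × k ≈ −1.382, so ΔY = k × (−c·ΔT) = (+€254.25 billion) / 0.5425 ≈ +€468.7 billion.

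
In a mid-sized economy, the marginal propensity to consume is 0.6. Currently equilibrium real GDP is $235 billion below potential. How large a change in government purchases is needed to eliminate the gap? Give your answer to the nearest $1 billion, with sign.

Spending multiplier = 1/(1 − MPC) = 1/(1 − 0.6) = 1/0.4 = 2.5.
Need ΔY = +$235 billion, so ΔG = ΔY/k = (+$235 billion) × 0.4 = +$94 billion.
The government should increase government purchases by $94 billion.

+$94 billion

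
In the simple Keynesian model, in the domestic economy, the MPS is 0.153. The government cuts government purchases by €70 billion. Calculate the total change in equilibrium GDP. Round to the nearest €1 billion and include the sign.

−€458 billion

MPC = 1 − MPS = 1 − 0.153 = 0.847.
Government-spending multiplier = 1/(1 − MPC) = 1/(1 − 0.847) = 1/0.153 ≈ 6.536.
ΔY = k × ΔG = (−€70 billion) / 0.153 ≈ −€458 billion.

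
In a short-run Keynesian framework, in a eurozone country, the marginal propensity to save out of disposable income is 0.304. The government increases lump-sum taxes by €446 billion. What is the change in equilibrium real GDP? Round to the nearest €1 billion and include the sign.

−€1,021 billion

MPC = 1 − MPS = 1 − 0.304 = 0.696.
A lump-sum tax change of +€446 billion shifts disposable income by −€446 billion; first-round consumption changes by −c × ΔT = −0.696 × (+€446 billion) = −€310.416 billion.
Expenditure multiplier = 1/(1 − MPC) = 1/(1 − 0.696) = 1/0.304 ≈ 3.289.
The tax multiplier is −c × k ≈ −2.289, so ΔY = k × (−c·ΔT) = (−€310.416 billion) / 0.304 ≈ −€1,021 billion.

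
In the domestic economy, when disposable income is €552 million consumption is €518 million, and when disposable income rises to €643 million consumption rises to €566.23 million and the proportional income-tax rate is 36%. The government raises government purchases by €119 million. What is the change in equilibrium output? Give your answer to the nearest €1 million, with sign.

MPC = ΔC/ΔYd = (566.23 − 518)/(643 − 552) = 48.23/91 = 0.53.
Government-spending multiplier = 1/(1 − c(1−t)) = 1/(1 − 0.53×0.64) = 1/0.6608 ≈ 1.513.
ΔY = k × ΔG = (+€119 million) / 0.6608 ≈ +€180 million.

+€180 million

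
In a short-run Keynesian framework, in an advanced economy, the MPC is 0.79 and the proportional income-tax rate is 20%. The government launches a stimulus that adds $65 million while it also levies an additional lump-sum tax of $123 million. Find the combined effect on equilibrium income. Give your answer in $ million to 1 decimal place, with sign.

Expenditure multiplier = 1/(1 − c(1−t)) = 1/(1 − 0.79×0.8) = 1/0.368 ≈ 2.717.
ΔG contributes k·ΔG = (+$65 million) / 0.368 ≈ +$176.6 million.
ΔT of +$123 million changes first-round spending by −c·ΔT = −$97.17 million, contributing k·(−c·ΔT) = (−$97.17 million) / 0.368 ≈ −$264 million.
Net ΔY = k(ΔG − c·ΔT) = (−$32.17 million) / 0.368 ≈ −$87.4 million.

−$87.4 million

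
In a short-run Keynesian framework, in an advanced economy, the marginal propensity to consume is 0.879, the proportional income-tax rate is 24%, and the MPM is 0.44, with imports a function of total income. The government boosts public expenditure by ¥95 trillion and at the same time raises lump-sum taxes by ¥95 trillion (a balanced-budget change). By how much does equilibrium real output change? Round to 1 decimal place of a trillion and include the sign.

+¥14.9 trillion

Expenditure multiplier = 1/(1 − c(1−t) + m) = 1/(1 − 0.879×0.76 + 0.44) = 1/0.77196 ≈ 1.295.
ΔG contributes k·ΔG = (+¥95 trillion) / 0.77196 ≈ +¥123.1 trillion.
ΔT of +¥95 trillion changes first-round spending by −c·ΔT = −¥83.505 trillion, contributing k·(−c·ΔT) = (−¥83.505 trillion) / 0.77196 ≈ −¥108.2 trillion.
Net ΔY = k(ΔG − c·ΔT) = (+¥11.495 trillion) / 0.77196 ≈ +¥14.9 trillion.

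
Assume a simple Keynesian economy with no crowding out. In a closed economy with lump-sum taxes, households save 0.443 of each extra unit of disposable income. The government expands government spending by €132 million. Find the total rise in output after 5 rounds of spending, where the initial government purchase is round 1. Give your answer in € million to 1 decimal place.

€282.0 million

MPC = 1 − MPS = 1 − 0.443 = 0.557.
Round 1 adds ΔG = €132 million; each later round is MPC = 0.557 times the previous.
After 5 rounds: 132 + 73.524 + 40.952868 + 22.810747476 + 12.705586344132 = ΔG·(1 − c^5)/(1 − c) = 132 × (1 − 0.053613724194557)/0.443 ≈ €282 million.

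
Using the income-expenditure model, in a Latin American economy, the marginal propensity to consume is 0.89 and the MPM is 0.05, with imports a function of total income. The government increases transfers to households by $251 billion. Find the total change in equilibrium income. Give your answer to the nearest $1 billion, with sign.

The transfer change shifts disposable income by +$251 billion, so first-round consumption changes by c·ΔTR = 0.89 × (+$251 billion) = +$223.39 billion.
Expenditure multiplier = 1/(1 − c + m) = 1/(1 − 0.89 + 0.05) = 1/0.16 = 6.25.
The transfer multiplier is c × k ≈ 5.563, so ΔY = k × (c·ΔTR) = (+$223.39 billion) / 0.16 ≈ +$1,396 billion.

+$1,396 billion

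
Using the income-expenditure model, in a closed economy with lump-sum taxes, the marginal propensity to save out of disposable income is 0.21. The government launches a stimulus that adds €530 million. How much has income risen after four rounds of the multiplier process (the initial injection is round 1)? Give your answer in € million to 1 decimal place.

€1,540.8 million

MPC = 1 − MPS = 1 − 0.21 = 0.79.
Round 1 adds ΔG = €530 million; each later round is MPC = 0.79 times the previous.
After 4 rounds: 530 + 418.7 + 330.773 + 261.31067 = ΔG·(1 − c^4)/(1 − c) = 530 × (1 − 0.38950081)/0.21 ≈ €1,540.8 million.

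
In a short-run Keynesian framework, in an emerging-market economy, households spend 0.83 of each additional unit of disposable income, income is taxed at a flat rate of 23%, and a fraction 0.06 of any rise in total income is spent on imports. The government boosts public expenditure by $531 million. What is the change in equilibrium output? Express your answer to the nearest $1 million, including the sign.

Expenditure multiplier = 1/(1 − c(1−t) + m) = 1/(1 − 0.83×0.77 + 0.06) = 1/0.4209 ≈ 2.376.
ΔY = k × ΔG = (+$531 million) / 0.4209 ≈ +$1,262 million.

+$1,262 million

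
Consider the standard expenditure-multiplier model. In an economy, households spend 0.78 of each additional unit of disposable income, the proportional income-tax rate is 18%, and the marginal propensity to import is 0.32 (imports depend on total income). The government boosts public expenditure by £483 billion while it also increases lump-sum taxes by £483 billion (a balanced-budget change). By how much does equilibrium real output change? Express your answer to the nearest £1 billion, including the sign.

+£156 billion

Expenditure multiplier = 1/(1 − c(1−t) + m) = 1/(1 − 0.78×0.82 + 0.32) = 1/0.6804 ≈ 1.47.
ΔG contributes k·ΔG = (+£483 billion) / 0.6804 ≈ +£709.9 billion.
ΔT of +£483 billion changes first-round spending by −c·ΔT = −£376.74 billion, contributing k·(−c·ΔT) = (−£376.74 billion) / 0.6804 ≈ −£553.7 billion.
Net ΔY = k(ΔG − c·ΔT) = (+£106.26 billion) / 0.6804 ≈ +£156 billion.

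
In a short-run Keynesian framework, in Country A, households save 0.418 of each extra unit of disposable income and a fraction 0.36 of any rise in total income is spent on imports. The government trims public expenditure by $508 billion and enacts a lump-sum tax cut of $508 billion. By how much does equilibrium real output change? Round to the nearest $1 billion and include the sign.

−$273 billion

MPC = 1 − MPS = 1 − 0.418 = 0.582.
Expenditure multiplier = 1/(1 − c + m) = 1/(1 − 0.582 + 0.36) = 1/0.778 ≈ 1.285.
ΔG contributes k·ΔG = (−$508 billion) / 0.778 ≈ −$653 billion.
ΔT of −$508 billion changes first-round spending by −c·ΔT = +$295.656 billion, contributing k·(−c·ΔT) = (+$295.656 billion) / 0.778 ≈ +$380 billion.
Net ΔY = k(ΔG − c·ΔT) = (−$212.344 billion) / 0.778 ≈ −$273 billion.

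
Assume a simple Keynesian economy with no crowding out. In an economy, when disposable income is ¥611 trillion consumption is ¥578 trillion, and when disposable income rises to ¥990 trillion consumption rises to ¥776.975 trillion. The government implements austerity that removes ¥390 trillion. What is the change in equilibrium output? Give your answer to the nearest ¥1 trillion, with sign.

−¥821 trillion

MPC = ΔC/ΔYd = (776.975 − 578)/(990 − 611) = 198.975/379 = 0.525.
Expenditure multiplier = 1/(1 − MPC) = 1/(1 − 0.525) = 1/0.475 ≈ 2.105.
ΔY = k × ΔG = (−¥390 trillion) / 0.475 ≈ −¥821 trillion.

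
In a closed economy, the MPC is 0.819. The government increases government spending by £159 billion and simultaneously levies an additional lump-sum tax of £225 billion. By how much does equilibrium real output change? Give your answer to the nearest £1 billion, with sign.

Expenditure multiplier = 1/(1 − MPC) = 1/(1 − 0.819) = 1/0.181 ≈ 5.525.
ΔG contributes k·ΔG = (+£159 billion) / 0.181 ≈ +£878.5 billion.
ΔT of +£225 billion changes first-round spending by −c·ΔT = −£184.275 billion, contributing k·(−c·ΔT) = (−£184.275 billion) / 0.181 ≈ −£1,018.1 billion.
Net ΔY = k(ΔG − c·ΔT) = (−£25.275 billion) / 0.181 ≈ −£140 billion.

−£140 billion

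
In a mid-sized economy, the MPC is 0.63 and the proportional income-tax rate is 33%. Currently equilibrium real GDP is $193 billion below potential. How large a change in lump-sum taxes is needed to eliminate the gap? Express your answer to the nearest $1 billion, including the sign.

−$177 billion

Spending multiplier = 1/(1 − c(1−t)) = 1/(1 − 0.63×0.67) = 1/0.5779 ≈ 1.73.
Tax multiplier = −c·k = −0.63/0.5779 ≈ −1.09. Need ΔY = +$193 billion, so ΔT = ΔY/(−c·k) = −(+$193 billion) × 0.5779 / 0.63 ≈ −$177 billion.
The government should cut lump-sum taxes by $177 billion.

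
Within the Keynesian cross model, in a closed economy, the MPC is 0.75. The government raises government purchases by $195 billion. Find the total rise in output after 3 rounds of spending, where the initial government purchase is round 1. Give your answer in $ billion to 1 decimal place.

Round 1 adds ΔG = $195 billion; each later round is MPC = 0.75 times the previous.
After 3 rounds: 195 + 146.25 + 109.6875 = ΔG·(1 − c^3)/(1 − c) = 195 × (1 − 0.421875)/0.25 ≈ $450.9 billion.

$450.9 billion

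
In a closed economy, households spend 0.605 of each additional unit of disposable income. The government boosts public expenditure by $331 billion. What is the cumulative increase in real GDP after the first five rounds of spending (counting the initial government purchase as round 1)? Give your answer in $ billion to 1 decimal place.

$770.1 billion

Round 1 adds ΔG = $331 billion; each later round is MPC = 0.605 times the previous.
After 5 rounds: 331 + 200.255 + 121.154275 + 73.298336375 + 44.345493506875 = ΔG·(1 − c^5)/(1 − c) = 331 × (1 − 0.081054451878125)/0.395 ≈ $770.1 billion.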